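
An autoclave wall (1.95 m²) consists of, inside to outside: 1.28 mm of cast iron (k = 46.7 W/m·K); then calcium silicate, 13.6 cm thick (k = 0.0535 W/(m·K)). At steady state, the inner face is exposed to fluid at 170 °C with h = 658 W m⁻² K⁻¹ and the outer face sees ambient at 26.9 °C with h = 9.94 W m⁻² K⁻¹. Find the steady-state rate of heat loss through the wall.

Q = 106 W

Treat each layer as a resistance in series:
  R_conv,in = 1/(hA) = 1/(658·1.95) = 7.794×10^-4 K/W
  R_cast iron = L/(kA) = 0.00128/(46.7·1.95) = 1.406×10^-5 K/W
  R_calcium silicate = L/(kA) = 0.136/(0.0535·1.95) = 1.304 K/W
  R_conv,out = 1/(hA) = 1/(9.94·1.95) = 0.05159 K/W
ΣR = 7.794×10^-4 + 1.406×10^-5 + 1.304 + 0.05159 = 1.356 K/W
Q = ΔT/ΣR = (170 °C − 26.9 °C)/1.356 = 106 W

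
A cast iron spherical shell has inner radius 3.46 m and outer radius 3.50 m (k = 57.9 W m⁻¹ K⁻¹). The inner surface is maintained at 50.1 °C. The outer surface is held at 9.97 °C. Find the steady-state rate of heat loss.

Q = 4πk·ΔT/(1/r₁ − 1/r₂) = 4π × 57.9 × 40.13 / (1/3.46 − 1/3.50) = 8.84×10^6 W

Q = 8840 kW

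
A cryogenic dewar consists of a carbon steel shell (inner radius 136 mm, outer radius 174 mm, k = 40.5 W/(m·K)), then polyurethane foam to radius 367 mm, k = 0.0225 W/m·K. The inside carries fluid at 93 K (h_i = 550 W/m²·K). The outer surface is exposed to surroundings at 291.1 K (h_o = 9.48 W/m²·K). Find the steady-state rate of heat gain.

Treat each layer as a resistance in series:
  R_conv,in = 1/(4πr²h) = 1/(4π·0.136²·550) = 0.007823 K/W
  R_carbon steel = (1/0.136 − 1/0.174)/(4πk) = 1.606/(4π·40.5) = 0.003155 K/W
  R_polyurethane foam = (1/0.174 − 1/0.367)/(4πk) = 3.022/(4π·0.0225) = 10.69 K/W
  R_conv,out = 1/(4πr²h) = 1/(4π·0.367²·9.48) = 0.06232 K/W
ΣR = 0.007823 + 0.003155 + 10.69 + 0.06232 = 10.76 K/W
Q = ΔT/ΣR = (93 K − 291.1 K)/10.76 = -18.4 W
(Negative Q ⇒ heat flows inward; heat gain = 18.4 W.)

Q = 18.4 W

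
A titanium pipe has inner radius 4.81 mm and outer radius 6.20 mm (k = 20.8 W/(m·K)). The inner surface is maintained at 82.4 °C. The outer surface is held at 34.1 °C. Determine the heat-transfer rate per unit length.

Q' = 24.9 kW/m

Q' = 2πk·ΔT/ln(r₂/r₁) = 2π × 20.8 × 48.3 / ln(0.00620/0.00481) = 24900 W/m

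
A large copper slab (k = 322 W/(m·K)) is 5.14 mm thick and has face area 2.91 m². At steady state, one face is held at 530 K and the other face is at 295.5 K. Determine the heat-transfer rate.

Q = 4.27×10^7 W

Q = kA·ΔT/L = 322 × 2.91 × |530 K − 295.5 K| / 0.00514 = 4.27×10^7 W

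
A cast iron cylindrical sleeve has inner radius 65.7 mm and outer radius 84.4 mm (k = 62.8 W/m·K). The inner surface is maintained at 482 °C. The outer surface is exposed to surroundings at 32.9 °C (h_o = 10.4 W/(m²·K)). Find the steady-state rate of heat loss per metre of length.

Resistance network (inner→outer):
  R'_cast iron = ln(0.0844/0.0657)/(2πk) = 0.2505/(2π·62.8) = 6.348×10^-4 m·K/W
  R'_conv,out = 1/(2πr h) = 1/(2π·0.0844·10.4) = 0.1813 m·K/W
ΣR = 6.348×10^-4 + 0.1813 = 0.1819 m·K/W
Q' = ΔT/ΣR = (482 °C − 32.9 °C)/0.1819 = 2470 W/m

Q' = 2.47 kW/m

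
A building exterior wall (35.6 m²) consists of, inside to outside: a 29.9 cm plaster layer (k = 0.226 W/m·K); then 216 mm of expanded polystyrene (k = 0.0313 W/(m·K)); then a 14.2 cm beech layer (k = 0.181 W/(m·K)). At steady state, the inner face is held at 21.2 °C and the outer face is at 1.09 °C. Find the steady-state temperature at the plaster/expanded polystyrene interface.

T = 18.2 °C

Resistance network (inner→outer):
  R_plaster = L/(kA) = 0.299/(0.226·35.6) = 0.03716 K/W
  R_expanded polystyrene = L/(kA) = 0.216/(0.0313·35.6) = 0.1938 K/W
  R_beech = L/(kA) = 0.142/(0.181·35.6) = 0.02204 K/W
ΣR = 0.03716 + 0.1938 + 0.02204 = 0.2530 K/W
Q = ΔT/ΣR = (21.2 °C − 1.09 °C)/0.2530 = 79.49 W
From the inner boundary to the plaster/expanded polystyrene interface, ΣR_partial = 0.03716 K/W.
T_interface = T_in − Q·ΣR_partial = 21.2 °C − (79.49)(0.03716) = 18.2 °C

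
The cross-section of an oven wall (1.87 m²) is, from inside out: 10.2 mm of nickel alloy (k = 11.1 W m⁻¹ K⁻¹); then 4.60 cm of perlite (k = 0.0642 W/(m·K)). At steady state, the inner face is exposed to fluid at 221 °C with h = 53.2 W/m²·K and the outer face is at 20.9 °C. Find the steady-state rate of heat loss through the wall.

Resistance network (inner→outer):
  R_conv,in = 1/(hA) = 1/(53.2·1.87) = 0.01005 K/W
  R_nickel alloy = L/(kA) = 0.0102/(11.1·1.87) = 4.914×10^-4 K/W
  R_perlite = L/(kA) = 0.0460/(0.0642·1.87) = 0.3832 K/W
ΣR = 0.01005 + 4.914×10^-4 + 0.3832 = 0.3937 K/W
Q = ΔT/ΣR = (221 °C − 20.9 °C)/0.3937 = 508 W

Q = 508 W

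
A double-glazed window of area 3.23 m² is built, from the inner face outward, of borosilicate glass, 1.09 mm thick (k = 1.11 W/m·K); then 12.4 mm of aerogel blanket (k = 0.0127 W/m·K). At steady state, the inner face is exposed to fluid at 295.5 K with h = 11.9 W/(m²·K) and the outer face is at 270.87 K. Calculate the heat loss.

Q = 75.0 W

Resistance network (inner→outer):
  R_conv,in = 1/(hA) = 1/(11.9·3.23) = 0.02602 K/W
  R_borosilicate glass = L/(kA) = 0.00109/(1.11·3.23) = 3.040×10^-4 K/W
  R_aerogel blanket = L/(kA) = 0.0124/(0.0127·3.23) = 0.3023 K/W
ΣR = 0.02602 + 3.040×10^-4 + 0.3023 = 0.3286 K/W
Q = ΔT/ΣR = (295.5 K − 270.87 K)/0.3286 = 75.0 W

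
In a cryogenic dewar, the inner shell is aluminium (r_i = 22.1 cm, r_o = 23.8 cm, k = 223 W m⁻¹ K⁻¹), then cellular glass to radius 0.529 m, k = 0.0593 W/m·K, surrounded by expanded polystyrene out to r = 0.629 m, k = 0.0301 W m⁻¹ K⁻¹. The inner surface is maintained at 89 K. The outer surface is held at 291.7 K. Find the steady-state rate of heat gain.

Q = 52.0 W

Resistance network (inner→outer):
  R_aluminium = (1/0.221 − 1/0.238)/(4πk) = 0.3232/(4π·223) = 1.153×10^-4 K/W
  R_cellular glass = (1/0.238 − 1/0.529)/(4πk) = 2.311/(4π·0.0593) = 3.102 K/W
  R_expanded polystyrene = (1/0.529 − 1/0.629)/(4πk) = 0.3005/(4π·0.0301) = 0.7945 K/W
ΣR = 1.153×10^-4 + 3.102 + 0.7945 = 3.897 K/W
Q = ΔT/ΣR = (89 K − 291.7 K)/3.897 = -52.0 W
(Negative Q ⇒ heat flows inward; heat gain = 52.0 W.)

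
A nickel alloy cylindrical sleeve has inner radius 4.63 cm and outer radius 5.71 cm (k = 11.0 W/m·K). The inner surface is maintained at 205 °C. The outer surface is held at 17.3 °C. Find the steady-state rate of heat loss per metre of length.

Q' = 2πk·ΔT/ln(r₂/r₁) = 2π × 11.0 × 187.7 / ln(0.0571/0.0463) = 61900 W/m

Q' = 61.9 kW/m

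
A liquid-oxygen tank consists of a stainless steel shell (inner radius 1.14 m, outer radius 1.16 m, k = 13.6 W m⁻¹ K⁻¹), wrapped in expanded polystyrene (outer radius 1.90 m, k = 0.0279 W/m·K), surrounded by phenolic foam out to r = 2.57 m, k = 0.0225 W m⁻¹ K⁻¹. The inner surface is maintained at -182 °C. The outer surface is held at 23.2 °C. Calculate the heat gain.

Series thermal resistances, inner to outer:
  R_stainless steel = (1/1.14 − 1/1.16)/(4πk) = 0.01512/(4π·13.6) = 8.849×10^-5 K/W
  R_expanded polystyrene = (1/1.16 − 1/1.90)/(4πk) = 0.3358/(4π·0.0279) = 0.9576 K/W
  R_phenolic foam = (1/1.90 − 1/2.57)/(4πk) = 0.1372/(4π·0.0225) = 0.4853 K/W
ΣR = 8.849×10^-5 + 0.9576 + 0.4853 = 1.443 K/W
Q = ΔT/ΣR = (-182 °C − 23.2 °C)/1.443 = -142 W
(Negative Q ⇒ heat flows inward; heat gain = 142 W.)

Q = 142 W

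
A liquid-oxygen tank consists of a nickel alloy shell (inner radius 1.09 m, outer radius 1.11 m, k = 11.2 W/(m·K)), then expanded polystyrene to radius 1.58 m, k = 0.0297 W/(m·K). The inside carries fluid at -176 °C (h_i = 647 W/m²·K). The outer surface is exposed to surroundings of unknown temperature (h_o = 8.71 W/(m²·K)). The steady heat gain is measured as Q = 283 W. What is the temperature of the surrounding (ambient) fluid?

T_out = 28.3 °C

Sum the resistances:
  R_conv,in = 1/(4πr²h) = 1/(4π·1.09²·647) = 1.035×10^-4 K/W
  R_nickel alloy = (1/1.09 − 1/1.11)/(4πk) = 0.01653/(4π·11.2) = 1.174×10^-4 K/W
  R_expanded polystyrene = (1/1.11 − 1/1.58)/(4πk) = 0.2680/(4π·0.0297) = 0.7180 K/W
  R_conv,out = 1/(4πr²h) = 1/(4π·1.58²·8.71) = 0.003660 K/W
ΣR = 0.7219 K/W
ΔT = Q·ΣR = 283 × 0.7219 = 204.3 K
Heat flows inward, so T_out = T_in + ΔT = -176 + 204.3 = 28.3 °C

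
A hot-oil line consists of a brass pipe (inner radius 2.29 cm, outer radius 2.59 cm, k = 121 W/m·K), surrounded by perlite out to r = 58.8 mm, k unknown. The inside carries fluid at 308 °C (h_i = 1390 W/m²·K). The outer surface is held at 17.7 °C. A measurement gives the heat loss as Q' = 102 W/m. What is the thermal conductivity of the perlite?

ΣR = ΔT/Q' = |308 − 17.7|/102 = 2.846 m·K/W
Known resistances:
  R'_conv,in = 1/(2πr h) = 1/(2π·0.0229·1390) = 0.005000 m·K/W
  R'_brass = ln(0.0259/0.0229)/(2πk) = 0.1231/(2π·121) = 1.619×10^-4 m·K/W
R_perlite = ΣR − ΣR_known = 2.846 − 0.005162 = 2.841 m·K/W
ln(r₂/r₁)/(2πk) = 2.841 ⇒ k = 0.8199/(2π·2.841) = 0.0459 W/m·K

k = 0.0459 W/m·K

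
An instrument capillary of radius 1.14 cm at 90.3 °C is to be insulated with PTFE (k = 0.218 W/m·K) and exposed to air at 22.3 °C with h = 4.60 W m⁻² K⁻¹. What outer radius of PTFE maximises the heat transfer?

For a cylinder, r_cr = k_ins/h = 0.218/4.60 = 0.0474 m = 4.74 cm

r_cr = 4.74 cm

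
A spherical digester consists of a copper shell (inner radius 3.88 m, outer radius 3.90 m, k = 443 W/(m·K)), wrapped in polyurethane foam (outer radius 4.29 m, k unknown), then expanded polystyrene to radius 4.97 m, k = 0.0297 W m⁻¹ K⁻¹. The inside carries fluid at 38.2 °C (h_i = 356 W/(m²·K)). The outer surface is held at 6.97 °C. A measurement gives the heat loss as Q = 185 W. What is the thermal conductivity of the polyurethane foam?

ΣR = ΔT/Q = |38.2 − 6.97|/185 = 0.1688 K/W
Known resistances:
  R_conv,in = 1/(4πr²h) = 1/(4π·3.88²·356) = 1.485×10^-5 K/W
  R_copper = (1/3.88 − 1/3.90)/(4πk) = 0.001322/(4π·443) = 2.374×10^-7 K/W
  R_expanded polystyrene = (1/4.29 − 1/4.97)/(4πk) = 0.03189/(4π·0.0297) = 0.08545 K/W
R_polyurethane foam = ΣR − ΣR_known = 0.1688 − 0.08547 = 0.08333 K/W
(1/r₁−1/r₂)/(4πk) = 0.08333 ⇒ k = 0.02331/(4π·0.08333) = 0.0223 W/m·K

k = 0.0223 W/m·K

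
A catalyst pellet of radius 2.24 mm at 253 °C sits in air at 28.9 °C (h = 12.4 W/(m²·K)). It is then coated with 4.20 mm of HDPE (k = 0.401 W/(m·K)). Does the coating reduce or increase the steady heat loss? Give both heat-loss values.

Critical radius for a sphere: r_cr = 2k/h = 0.0647 m = 6.47 cm.
Outer radius after coating: r₂ = 0.00224 + 0.00420 = 0.00644 m.
Since r₁ < r_cr and r₂ ≤ r_cr, the coating moves toward the maximum at r_cr — heat loss rises.
Bare: R = 1/(4πr₁²h) = 1279 K/W; Q = 224.1/1279 = 0.175 W.
Coated: R = R_cond + R_conv = 212.5 K/W; Q = 224.1/212.5 = 1.05 W.

increases: 0.175 → 1.05 W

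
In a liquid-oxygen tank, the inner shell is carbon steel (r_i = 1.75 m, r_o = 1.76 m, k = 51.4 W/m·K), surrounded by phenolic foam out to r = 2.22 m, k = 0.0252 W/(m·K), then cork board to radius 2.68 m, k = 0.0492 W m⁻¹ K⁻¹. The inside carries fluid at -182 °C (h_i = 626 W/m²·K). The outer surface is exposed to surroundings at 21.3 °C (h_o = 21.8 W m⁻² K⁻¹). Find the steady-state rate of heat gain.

Q = 409 W

Resistance network (inner→outer):
  R_conv,in = 1/(4πr²h) = 1/(4π·1.75²·626) = 4.151×10^-5 K/W
  R_carbon steel = (1/1.75 − 1/1.76)/(4πk) = 0.003247/(4π·51.4) = 5.027×10^-6 K/W
  R_phenolic foam = (1/1.76 − 1/2.22)/(4πk) = 0.1177/(4π·0.0252) = 0.3718 K/W
  R_cork board = (1/2.22 − 1/2.68)/(4πk) = 0.07732/(4π·0.0492) = 0.1251 K/W
  R_conv,out = 1/(4πr²h) = 1/(4π·2.68²·21.8) = 5.082×10^-4 K/W
ΣR = 4.151×10^-5 + 5.027×10^-6 + 0.3718 + 0.1251 + 5.082×10^-4 = 0.4975 K/W
Q = ΔT/ΣR = (-182 °C − 21.3 °C)/0.4975 = -409 W
(Negative Q ⇒ heat flows inward; heat gain = 409 W.)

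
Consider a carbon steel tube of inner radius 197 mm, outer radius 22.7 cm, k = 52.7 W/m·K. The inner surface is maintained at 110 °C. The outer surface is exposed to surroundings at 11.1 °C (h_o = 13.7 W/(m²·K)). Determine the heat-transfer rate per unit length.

Series thermal resistances, inner to outer:
  R'_carbon steel = ln(0.227/0.197)/(2πk) = 0.1417/(2π·52.7) = 4.281×10^-4 m·K/W
  R'_conv,out = 1/(2πr h) = 1/(2π·0.227·13.7) = 0.05118 m·K/W
ΣR = 4.281×10^-4 + 0.05118 = 0.05161 m·K/W
Q' = ΔT/ΣR = (110 °C − 11.1 °C)/0.05161 = 1920 W/m

Q' = 1920 W/m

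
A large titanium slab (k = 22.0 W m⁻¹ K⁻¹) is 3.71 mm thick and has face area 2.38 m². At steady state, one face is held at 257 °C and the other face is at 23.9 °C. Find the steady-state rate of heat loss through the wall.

Q = kA·ΔT/L = 22.0 × 2.38 × |257 °C − 23.9 °C| / 0.00371 = 3.29×10^6 W

Q = 3290 kW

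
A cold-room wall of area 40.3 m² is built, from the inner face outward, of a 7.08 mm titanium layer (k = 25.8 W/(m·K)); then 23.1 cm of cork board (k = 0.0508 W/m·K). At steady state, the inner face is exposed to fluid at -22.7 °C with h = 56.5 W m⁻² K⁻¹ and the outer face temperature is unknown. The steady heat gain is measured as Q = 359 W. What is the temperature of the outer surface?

T_out = 18.0 °C

Sum the resistances:
  R_conv,in = 1/(hA) = 1/(56.5·40.3) = 4.392×10^-4 K/W
  R_titanium = L/(kA) = 0.00708/(25.8·40.3) = 6.809×10^-6 K/W
  R_cork board = L/(kA) = 0.231/(0.0508·40.3) = 0.1128 K/W
ΣR = 0.1133 K/W
ΔT = Q·ΣR = 359 × 0.1133 = 40.67 K
Heat flows inward, so T_out = T_in + ΔT = -22.7 + 40.67 = 18.0 °C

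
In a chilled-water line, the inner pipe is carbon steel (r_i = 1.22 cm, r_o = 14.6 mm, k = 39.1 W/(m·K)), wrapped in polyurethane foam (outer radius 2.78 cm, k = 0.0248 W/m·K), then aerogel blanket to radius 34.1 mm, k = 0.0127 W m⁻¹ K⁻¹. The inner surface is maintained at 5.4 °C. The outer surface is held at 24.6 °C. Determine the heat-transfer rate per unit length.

Treat each layer as a resistance in series:
  R'_carbon steel = ln(0.0146/0.0122)/(2πk) = 0.1796/(2π·39.1) = 7.310×10^-4 m·K/W
  R'_polyurethane foam = ln(0.0278/0.0146)/(2πk) = 0.6440/(2π·0.0248) = 4.133 m·K/W
  R'_aerogel blanket = ln(0.0341/0.0278)/(2πk) = 0.2043/(2π·0.0127) = 2.560 m·K/W
ΣR = 7.310×10^-4 + 4.133 + 2.560 = 6.694 m·K/W
Q' = ΔT/ΣR = (5.4 °C − 24.6 °C)/6.694 = -2.87 W/m
(Negative Q' ⇒ heat flows inward; heat gain = 2.87 W/m.)

Q' = 2.87 W/m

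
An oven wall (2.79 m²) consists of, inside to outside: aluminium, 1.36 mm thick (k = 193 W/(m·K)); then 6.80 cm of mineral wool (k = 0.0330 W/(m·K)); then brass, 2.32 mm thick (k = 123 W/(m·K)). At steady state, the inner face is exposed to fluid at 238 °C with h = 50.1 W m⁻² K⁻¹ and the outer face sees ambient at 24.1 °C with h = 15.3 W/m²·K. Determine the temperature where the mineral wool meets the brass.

T = 30.6 °C

Series thermal resistances, inner to outer:
  R_conv,in = 1/(hA) = 1/(50.1·2.79) = 0.007154 K/W
  R_aluminium = L/(kA) = 0.00136/(193·2.79) = 2.526×10^-6 K/W
  R_mineral wool = L/(kA) = 0.0680/(0.0330·2.79) = 0.7386 K/W
  R_brass = L/(kA) = 0.00232/(123·2.79) = 6.760×10^-6 K/W
  R_conv,out = 1/(hA) = 1/(15.3·2.79) = 0.02343 K/W
ΣR = 0.007154 + 2.526×10^-6 + 0.7386 + 6.760×10^-6 + 0.02343 = 0.7692 K/W
Q = ΔT/ΣR = (238 °C − 24.1 °C)/0.7692 = 278.1 W
From the inner boundary to the mineral wool/brass interface, ΣR_partial = 0.7458 K/W.
T_interface = T_in − Q·ΣR_partial = 238 °C − (278.1)(0.7458) = 30.6 °C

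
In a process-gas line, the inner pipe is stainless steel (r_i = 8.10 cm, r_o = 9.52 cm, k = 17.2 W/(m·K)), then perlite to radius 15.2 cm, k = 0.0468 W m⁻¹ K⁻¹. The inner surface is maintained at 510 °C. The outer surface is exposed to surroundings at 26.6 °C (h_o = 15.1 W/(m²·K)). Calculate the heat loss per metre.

Treat each layer as a resistance in series:
  R'_stainless steel = ln(0.0952/0.0810)/(2πk) = 0.1615/(2π·17.2) = 0.001495 m·K/W
  R'_perlite = ln(0.152/0.0952)/(2πk) = 0.4679/(2π·0.0468) = 1.591 m·K/W
  R'_conv,out = 1/(2πr h) = 1/(2π·0.152·15.1) = 0.06934 m·K/W
ΣR = 0.001495 + 1.591 + 0.06934 = 1.662 m·K/W
Q' = ΔT/ΣR = (510 °C − 26.6 °C)/1.662 = 291 W/m

Q' = 291 W/m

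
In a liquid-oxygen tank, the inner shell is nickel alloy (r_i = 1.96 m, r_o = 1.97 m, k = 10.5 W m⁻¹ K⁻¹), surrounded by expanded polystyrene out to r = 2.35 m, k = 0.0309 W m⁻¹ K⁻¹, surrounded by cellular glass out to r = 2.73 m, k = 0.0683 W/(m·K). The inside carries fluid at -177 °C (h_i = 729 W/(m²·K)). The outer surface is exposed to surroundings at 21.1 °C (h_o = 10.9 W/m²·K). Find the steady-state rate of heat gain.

Q = 704 W

Resistance network (inner→outer):
  R_conv,in = 1/(4πr²h) = 1/(4π·1.96²·729) = 2.842×10^-5 K/W
  R_nickel alloy = (1/1.96 − 1/1.97)/(4πk) = 0.002590/(4π·10.5) = 1.963×10^-5 K/W
  R_expanded polystyrene = (1/1.97 − 1/2.35)/(4πk) = 0.08208/(4π·0.0309) = 0.2114 K/W
  R_cellular glass = (1/2.35 − 1/2.73)/(4πk) = 0.05923/(4π·0.0683) = 0.06901 K/W
  R_conv,out = 1/(4πr²h) = 1/(4π·2.73²·10.9) = 9.796×10^-4 K/W
ΣR = 2.842×10^-5 + 1.963×10^-5 + 0.2114 + 0.06901 + 9.796×10^-4 = 0.2814 K/W
Q = ΔT/ΣR = (-177 °C − 21.1 °C)/0.2814 = -704 W
(Negative Q ⇒ heat flows inward; heat gain = 704 W.)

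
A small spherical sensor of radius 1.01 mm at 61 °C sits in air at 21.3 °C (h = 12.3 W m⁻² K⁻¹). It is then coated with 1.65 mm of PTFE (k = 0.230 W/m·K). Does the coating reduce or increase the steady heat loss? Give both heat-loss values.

increases: 0.00626 → 0.0352 W

Critical radius for a sphere: r_cr = 2k/h = 0.0374 m = 3.74 cm.
Outer radius after coating: r₂ = 0.00101 + 0.00165 = 0.00266 m.
Since r₁ < r_cr and r₂ ≤ r_cr, the coating moves toward the maximum at r_cr — heat loss rises.
Bare: R = 1/(4πr₁²h) = 6342 K/W; Q = 39.7/6342 = 0.00626 W.
Coated: R = R_cond + R_conv = 1127 K/W; Q = 39.7/1127 = 0.0352 W.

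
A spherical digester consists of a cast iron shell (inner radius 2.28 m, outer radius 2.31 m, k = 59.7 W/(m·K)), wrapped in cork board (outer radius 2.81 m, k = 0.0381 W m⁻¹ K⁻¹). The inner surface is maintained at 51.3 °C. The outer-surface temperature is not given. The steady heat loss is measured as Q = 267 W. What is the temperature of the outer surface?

Series resistances:
  R_cast iron = (1/2.28 − 1/2.31)/(4πk) = 0.005696/(4π·59.7) = 7.593×10^-6 K/W
  R_cork board = (1/2.31 − 1/2.81)/(4πk) = 0.07703/(4π·0.0381) = 0.1609 K/W
ΣR = 0.1609 K/W
ΔT = Q·ΣR = 267 × 0.1609 = 42.96 K
Heat flows outward, so T_out = T_in − ΔT = 51.3 − 42.96 = 8.34 °C

T_out = 8.34 °C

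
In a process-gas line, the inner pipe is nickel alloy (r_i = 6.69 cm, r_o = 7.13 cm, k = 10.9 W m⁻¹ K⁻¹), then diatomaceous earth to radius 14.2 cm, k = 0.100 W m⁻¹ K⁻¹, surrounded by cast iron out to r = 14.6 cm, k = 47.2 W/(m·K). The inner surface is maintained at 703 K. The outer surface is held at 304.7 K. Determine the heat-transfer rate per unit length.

Q' = 363 W/m

Resistance network (inner→outer):
  R'_nickel alloy = ln(0.0713/0.0669)/(2πk) = 0.06370/(2π·10.9) = 9.301×10^-4 m·K/W
  R'_diatomaceous earth = ln(0.142/0.0713)/(2πk) = 0.6889/(2π·0.100) = 1.096 m·K/W
  R'_cast iron = ln(0.146/0.142)/(2πk) = 0.02778/(2π·47.2) = 9.367×10^-5 m·K/W
ΣR = 9.301×10^-4 + 1.096 + 9.367×10^-5 = 1.097 m·K/W
Q' = ΔT/ΣR = (703 K − 304.7 K)/1.097 = 363 W/m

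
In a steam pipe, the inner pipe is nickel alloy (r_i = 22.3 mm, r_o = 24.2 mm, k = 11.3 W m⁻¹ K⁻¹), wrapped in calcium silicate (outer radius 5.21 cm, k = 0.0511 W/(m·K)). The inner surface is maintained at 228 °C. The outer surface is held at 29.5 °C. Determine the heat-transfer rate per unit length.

Treat each layer as a resistance in series:
  R'_nickel alloy = ln(0.0242/0.0223)/(2πk) = 0.08177/(2π·11.3) = 0.001152 m·K/W
  R'_calcium silicate = ln(0.0521/0.0242)/(2πk) = 0.7668/(2π·0.0511) = 2.388 m·K/W
ΣR = 0.001152 + 2.388 = 2.389 m·K/W
Q' = ΔT/ΣR = (228 °C − 29.5 °C)/2.389 = 83.1 W/m

Q' = 83.1 W/m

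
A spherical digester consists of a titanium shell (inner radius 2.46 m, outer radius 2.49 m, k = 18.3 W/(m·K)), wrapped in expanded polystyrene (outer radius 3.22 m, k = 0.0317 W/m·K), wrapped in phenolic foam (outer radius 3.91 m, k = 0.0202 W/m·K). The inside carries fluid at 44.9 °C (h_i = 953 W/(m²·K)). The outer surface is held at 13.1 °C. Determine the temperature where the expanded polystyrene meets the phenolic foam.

T = 28.5 °C

Treat each layer as a resistance in series:
  R_conv,in = 1/(4πr²h) = 1/(4π·2.46²·953) = 1.380×10^-5 K/W
  R_titanium = (1/2.46 − 1/2.49)/(4πk) = 0.004898/(4π·18.3) = 2.130×10^-5 K/W
  R_expanded polystyrene = (1/2.49 − 1/3.22)/(4πk) = 0.09105/(4π·0.0317) = 0.2286 K/W
  R_phenolic foam = (1/3.22 − 1/3.91)/(4πk) = 0.05480/(4π·0.0202) = 0.2159 K/W
ΣR = 1.380×10^-5 + 2.130×10^-5 + 0.2286 + 0.2159 = 0.4445 K/W
Q = ΔT/ΣR = (44.9 °C − 13.1 °C)/0.4445 = 71.54 W
From the inner boundary to the expanded polystyrene/phenolic foam interface, ΣR_partial = 0.2286 K/W.
T_interface = T_in − Q·ΣR_partial = 44.9 °C − (71.54)(0.2286) = 28.5 °C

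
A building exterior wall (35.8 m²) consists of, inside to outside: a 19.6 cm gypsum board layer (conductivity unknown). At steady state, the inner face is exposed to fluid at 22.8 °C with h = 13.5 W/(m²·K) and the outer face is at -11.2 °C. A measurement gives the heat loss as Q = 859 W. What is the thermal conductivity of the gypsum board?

ΣR = ΔT/Q = |22.8 − -11.2|/859 = 0.03958 K/W
Known resistances:
  R_conv,in = 1/(hA) = 1/(13.5·35.8) = 0.002069 K/W
R_gypsum board = ΣR − ΣR_known = 0.03958 − 0.002069 = 0.03751 K/W
L/(kA) = 0.03751 ⇒ k = 0.196/(0.03751·35.8) = 0.146 W/m·K

k = 0.146 W/m·K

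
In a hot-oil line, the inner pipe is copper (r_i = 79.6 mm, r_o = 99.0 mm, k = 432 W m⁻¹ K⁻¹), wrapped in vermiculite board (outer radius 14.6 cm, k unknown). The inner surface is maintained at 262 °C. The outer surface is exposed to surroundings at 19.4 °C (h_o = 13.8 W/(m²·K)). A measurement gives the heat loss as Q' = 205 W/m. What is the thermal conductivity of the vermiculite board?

k = 0.0560 W/m·K

ΣR = ΔT/Q' = |262 − 19.4|/205 = 1.183 m·K/W
Known resistances:
  R'_copper = ln(0.0990/0.0796)/(2πk) = 0.2181/(2π·432) = 8.035×10^-5 m·K/W
  R'_conv,out = 1/(2πr h) = 1/(2π·0.146·13.8) = 0.07899 m·K/W
R_vermiculite board = ΣR − ΣR_known = 1.183 − 0.07907 = 1.104 m·K/W
ln(r₂/r₁)/(2πk) = 1.104 ⇒ k = 0.3885/(2π·1.104) = 0.0560 W/m·K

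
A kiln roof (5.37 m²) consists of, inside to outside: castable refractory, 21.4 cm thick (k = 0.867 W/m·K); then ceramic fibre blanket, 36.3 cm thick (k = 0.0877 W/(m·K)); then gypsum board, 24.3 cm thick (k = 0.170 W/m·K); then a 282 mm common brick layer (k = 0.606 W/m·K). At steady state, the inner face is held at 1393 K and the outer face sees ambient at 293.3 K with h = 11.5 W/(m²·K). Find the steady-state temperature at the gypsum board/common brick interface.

T = 389 K

Series thermal resistances, inner to outer:
  R_castable refractory = L/(kA) = 0.214/(0.867·5.37) = 0.04596 K/W
  R_ceramic fibre blanket = L/(kA) = 0.363/(0.0877·5.37) = 0.7708 K/W
  R_gypsum board = L/(kA) = 0.243/(0.170·5.37) = 0.2662 K/W
  R_common brick = L/(kA) = 0.282/(0.606·5.37) = 0.08666 K/W
  R_conv,out = 1/(hA) = 1/(11.5·5.37) = 0.01619 K/W
ΣR = 0.04596 + 0.7708 + 0.2662 + 0.08666 + 0.01619 = 1.186 K/W
Q = ΔT/ΣR = (1393 K − 293.3 K)/1.186 = 927.2 W
From the inner boundary to the gypsum board/common brick interface, ΣR_partial = 1.083 K/W.
T_interface = T_in − Q·ΣR_partial = 1393 K − (927.2)(1.083) = 389 K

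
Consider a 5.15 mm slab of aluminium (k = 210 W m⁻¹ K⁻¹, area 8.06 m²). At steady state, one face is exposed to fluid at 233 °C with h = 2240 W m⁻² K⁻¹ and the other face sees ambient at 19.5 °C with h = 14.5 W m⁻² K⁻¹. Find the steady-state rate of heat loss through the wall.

Series thermal resistances, inner to outer:
  R_conv,in = 1/(hA) = 1/(2240·8.06) = 5.539×10^-5 K/W
  R_aluminium = L/(kA) = 0.00515/(210·8.06) = 3.043×10^-6 K/W
  R_conv,out = 1/(hA) = 1/(14.5·8.06) = 0.008557 K/W
ΣR = 5.539×10^-5 + 3.043×10^-6 + 0.008557 = 0.008615 K/W
Q = ΔT/ΣR = (233 °C − 19.5 °C)/0.008615 = 24800 W

Q = 24.8 kW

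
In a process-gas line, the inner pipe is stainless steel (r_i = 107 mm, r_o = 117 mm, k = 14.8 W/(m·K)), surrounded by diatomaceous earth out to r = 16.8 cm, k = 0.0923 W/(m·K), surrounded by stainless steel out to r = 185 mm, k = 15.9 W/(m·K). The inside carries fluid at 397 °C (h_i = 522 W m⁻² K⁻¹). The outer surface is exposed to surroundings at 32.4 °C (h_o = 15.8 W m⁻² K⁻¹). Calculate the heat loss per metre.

Series thermal resistances, inner to outer:
  R'_conv,in = 1/(2πr h) = 1/(2π·0.107·522) = 0.002849 m·K/W
  R'_stainless steel = ln(0.117/0.107)/(2πk) = 0.08935/(2π·14.8) = 9.608×10^-4 m·K/W
  R'_diatomaceous earth = ln(0.168/0.117)/(2πk) = 0.3618/(2π·0.0923) = 0.6238 m·K/W
  R'_stainless steel = ln(0.185/0.168)/(2πk) = 0.09639/(2π·15.9) = 9.649×10^-4 m·K/W
  R'_conv,out = 1/(2πr h) = 1/(2π·0.185·15.8) = 0.05445 m·K/W
ΣR = 0.002849 + 9.608×10^-4 + 0.6238 + 9.649×10^-4 + 0.05445 = 0.6830 m·K/W
Q' = ΔT/ΣR = (397 °C − 32.4 °C)/0.6830 = 534 W/m

Q' = 534 W/m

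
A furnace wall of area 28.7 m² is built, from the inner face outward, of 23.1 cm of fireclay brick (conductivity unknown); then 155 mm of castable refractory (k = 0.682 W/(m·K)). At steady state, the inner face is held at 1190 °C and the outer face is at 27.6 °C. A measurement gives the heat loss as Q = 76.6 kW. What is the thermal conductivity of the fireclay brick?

ΣR = ΔT/Q = |1190 − 27.6|/76600 = 0.01517 K/W
Known resistances:
  R_castable refractory = L/(kA) = 0.155/(0.682·28.7) = 0.007919 K/W
R_fireclay brick = ΣR − ΣR_known = 0.01517 − 0.007919 = 0.007251 K/W
L/(kA) = 0.007251 ⇒ k = 0.231/(0.007251·28.7) = 1.11 W/m·K

k = 1.11 W/m·K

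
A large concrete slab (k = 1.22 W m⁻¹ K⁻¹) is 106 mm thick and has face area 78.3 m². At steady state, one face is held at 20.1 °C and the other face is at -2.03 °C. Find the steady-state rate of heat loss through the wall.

Q = kA·ΔT/L = 1.22 × 78.3 × |20.1 °C − -2.03 °C| / 0.106 = 19900 W

Q = 19900 W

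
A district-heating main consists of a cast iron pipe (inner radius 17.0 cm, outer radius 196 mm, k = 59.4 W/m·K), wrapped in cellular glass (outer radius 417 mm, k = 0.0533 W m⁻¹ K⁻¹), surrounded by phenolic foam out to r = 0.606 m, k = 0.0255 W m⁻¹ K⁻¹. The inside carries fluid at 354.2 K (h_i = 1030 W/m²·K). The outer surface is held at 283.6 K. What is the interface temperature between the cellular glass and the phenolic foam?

T = 319.5 K

Series thermal resistances, inner to outer:
  R'_conv,in = 1/(2πr h) = 1/(2π·0.170·1030) = 9.089×10^-4 m·K/W
  R'_cast iron = ln(0.196/0.170)/(2πk) = 0.1423/(2π·59.4) = 3.813×10^-4 m·K/W
  R'_cellular glass = ln(0.417/0.196)/(2πk) = 0.7550/(2π·0.0533) = 2.254 m·K/W
  R'_phenolic foam = ln(0.606/0.417)/(2πk) = 0.3738/(2π·0.0255) = 2.333 m·K/W
ΣR = 9.089×10^-4 + 3.813×10^-4 + 2.254 + 2.333 = 4.588 m·K/W
Q' = ΔT/ΣR = (354.2 K − 283.6 K)/4.588 = 15.39 W/m
From the inner boundary to the cellular glass/phenolic foam interface, ΣR_partial = 2.255 m·K/W.
T_interface = T_in − Q'·ΣR_partial = 354.2 K − (15.39)(2.255) = 319.5 K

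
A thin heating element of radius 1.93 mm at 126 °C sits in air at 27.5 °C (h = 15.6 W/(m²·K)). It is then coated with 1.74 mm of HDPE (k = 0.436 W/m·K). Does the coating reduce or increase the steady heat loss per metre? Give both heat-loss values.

Critical radius for a cylinder: r_cr = k/h = 0.0279 m = 2.79 cm.
Outer radius after coating: r₂ = 0.00193 + 0.00174 = 0.00367 m.
Since r₁ < r_cr and r₂ ≤ r_cr, the coating moves toward the maximum at r_cr — heat loss rises.
Bare: R = 1/(2πr₁h) = 5.286 m·K/W; Q = 98.5/5.286 = 18.6 W/m.
Coated: R = R_cond + R_conv = 3.014 m·K/W; Q = 98.5/3.014 = 32.7 W/m.

increases: 18.6 → 32.7 W/m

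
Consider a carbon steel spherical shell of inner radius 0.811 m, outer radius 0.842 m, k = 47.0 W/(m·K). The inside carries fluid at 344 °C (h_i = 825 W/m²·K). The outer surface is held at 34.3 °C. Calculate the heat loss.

Q = 1390 kW

Resistance network (inner→outer):
  R_conv,in = 1/(4πr²h) = 1/(4π·0.811²·825) = 1.467×10^-4 K/W
  R_carbon steel = (1/0.811 − 1/0.842)/(4πk) = 0.04540/(4π·47.0) = 7.686×10^-5 K/W
ΣR = 1.467×10^-4 + 7.686×10^-5 = 2.236×10^-4 K/W
Q = ΔT/ΣR = (344 °C − 34.3 °C)/2.236×10^-4 = 1.39×10^6 W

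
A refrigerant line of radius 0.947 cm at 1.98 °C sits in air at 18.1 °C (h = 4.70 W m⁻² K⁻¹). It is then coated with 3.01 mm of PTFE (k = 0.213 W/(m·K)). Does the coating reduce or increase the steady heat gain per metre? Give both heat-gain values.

increases: 4.51 → 5.52 W/m

Critical radius for a cylinder: r_cr = k/h = 0.0453 m = 4.53 cm.
Outer radius after coating: r₂ = 0.00947 + 0.00301 = 0.01248 m.
Since r₁ < r_cr and r₂ ≤ r_cr, the coating moves toward the maximum at r_cr — heat gain rises.
Bare: R = 1/(2πr₁h) = 3.576 m·K/W; Q = 16.12/3.576 = 4.51 W/m.
Coated: R = R_cond + R_conv = 2.920 m·K/W; Q = 16.12/2.920 = 5.52 W/m.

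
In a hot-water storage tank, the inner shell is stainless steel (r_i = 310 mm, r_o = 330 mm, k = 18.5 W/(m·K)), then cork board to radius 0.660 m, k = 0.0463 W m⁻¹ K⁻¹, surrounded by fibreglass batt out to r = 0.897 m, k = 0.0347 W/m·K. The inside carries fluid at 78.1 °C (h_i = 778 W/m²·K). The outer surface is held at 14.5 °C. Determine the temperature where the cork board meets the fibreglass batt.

Treat each layer as a resistance in series:
  R_conv,in = 1/(4πr²h) = 1/(4π·0.310²·778) = 0.001064 K/W
  R_stainless steel = (1/0.310 − 1/0.330)/(4πk) = 0.1955/(4π·18.5) = 8.410×10^-4 K/W
  R_cork board = (1/0.330 − 1/0.660)/(4πk) = 1.515/(4π·0.0463) = 2.604 K/W
  R_fibreglass batt = (1/0.660 − 1/0.897)/(4πk) = 0.4003/(4π·0.0347) = 0.9181 K/W
ΣR = 0.001064 + 8.410×10^-4 + 2.604 + 0.9181 = 3.524 K/W
Q = ΔT/ΣR = (78.1 °C − 14.5 °C)/3.524 = 18.05 W
From the inner boundary to the cork board/fibreglass batt interface, ΣR_partial = 2.606 K/W.
T_interface = T_in − Q·ΣR_partial = 78.1 °C − (18.05)(2.606) = 31.1 °C

T = 31.1 °C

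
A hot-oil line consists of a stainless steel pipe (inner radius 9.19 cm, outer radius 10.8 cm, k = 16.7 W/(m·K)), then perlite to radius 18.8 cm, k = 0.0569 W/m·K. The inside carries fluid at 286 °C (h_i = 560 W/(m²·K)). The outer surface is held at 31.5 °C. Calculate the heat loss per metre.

Q' = 164 W/m

Resistance network (inner→outer):
  R'_conv,in = 1/(2πr h) = 1/(2π·0.0919·560) = 0.003093 m·K/W
  R'_stainless steel = ln(0.108/0.0919)/(2πk) = 0.1614/(2π·16.7) = 0.001538 m·K/W
  R'_perlite = ln(0.188/0.108)/(2πk) = 0.5543/(2π·0.0569) = 1.550 m·K/W
ΣR = 0.003093 + 0.001538 + 1.550 = 1.555 m·K/W
Q' = ΔT/ΣR = (286 °C − 31.5 °C)/1.555 = 164 W/m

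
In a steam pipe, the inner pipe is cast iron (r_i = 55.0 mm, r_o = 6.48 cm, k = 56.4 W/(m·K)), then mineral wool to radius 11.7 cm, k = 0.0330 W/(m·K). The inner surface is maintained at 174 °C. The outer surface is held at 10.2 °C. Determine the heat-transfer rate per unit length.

Q' = 57.5 W/m

Resistance network (inner→outer):
  R'_cast iron = ln(0.0648/0.0550)/(2πk) = 0.1640/(2π·56.4) = 4.627×10^-4 m·K/W
  R'_mineral wool = ln(0.117/0.0648)/(2πk) = 0.5909/(2π·0.0330) = 2.850 m·K/W
ΣR = 4.627×10^-4 + 2.850 = 2.850 m·K/W
Q' = ΔT/ΣR = (174 °C − 10.2 °C)/2.850 = 57.5 W/m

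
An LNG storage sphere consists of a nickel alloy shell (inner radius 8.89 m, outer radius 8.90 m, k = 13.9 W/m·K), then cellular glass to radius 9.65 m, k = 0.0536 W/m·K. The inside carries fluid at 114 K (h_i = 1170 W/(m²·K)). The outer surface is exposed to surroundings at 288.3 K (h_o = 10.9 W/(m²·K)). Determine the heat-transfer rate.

Q = 13400 W

Resistance network (inner→outer):
  R_conv,in = 1/(4πr²h) = 1/(4π·8.89²·1170) = 8.606×10^-7 K/W
  R_nickel alloy = (1/8.89 − 1/8.90)/(4πk) = 1.264×10^-4/(4π·13.9) = 7.236×10^-7 K/W
  R_cellular glass = (1/8.90 − 1/9.65)/(4πk) = 0.008733/(4π·0.0536) = 0.01296 K/W
  R_conv,out = 1/(4πr²h) = 1/(4π·9.65²·10.9) = 7.840×10^-5 K/W
ΣR = 8.606×10^-7 + 7.236×10^-7 + 0.01296 + 7.840×10^-5 = 0.01304 K/W
Q = ΔT/ΣR = (114 K − 288.3 K)/0.01304 = -13400 W
(Negative Q ⇒ heat flows inward; heat gain = 13400 W.)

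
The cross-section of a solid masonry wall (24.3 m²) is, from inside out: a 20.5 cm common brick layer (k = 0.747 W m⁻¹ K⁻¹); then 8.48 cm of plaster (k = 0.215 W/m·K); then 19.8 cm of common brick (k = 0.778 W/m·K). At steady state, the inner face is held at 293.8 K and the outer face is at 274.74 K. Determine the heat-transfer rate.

Series thermal resistances, inner to outer:
  R_common brick = L/(kA) = 0.205/(0.747·24.3) = 0.01129 K/W
  R_plaster = L/(kA) = 0.0848/(0.215·24.3) = 0.01623 K/W
  R_common brick = L/(kA) = 0.198/(0.778·24.3) = 0.01047 K/W
ΣR = 0.01129 + 0.01623 + 0.01047 = 0.03799 K/W
Q = ΔT/ΣR = (293.8 K − 274.74 K)/0.03799 = 502 W

Q = 502 W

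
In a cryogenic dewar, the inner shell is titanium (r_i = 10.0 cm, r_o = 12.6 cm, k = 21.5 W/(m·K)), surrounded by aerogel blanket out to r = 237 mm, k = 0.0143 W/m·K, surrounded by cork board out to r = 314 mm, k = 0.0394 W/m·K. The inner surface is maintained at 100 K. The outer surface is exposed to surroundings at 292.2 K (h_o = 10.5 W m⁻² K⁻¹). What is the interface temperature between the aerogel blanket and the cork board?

T = 274.0 K

Treat each layer as a resistance in series:
  R_titanium = (1/0.100 − 1/0.126)/(4πk) = 2.063/(4π·21.5) = 0.007638 K/W
  R_aerogel blanket = (1/0.126 − 1/0.237)/(4πk) = 3.717/(4π·0.0143) = 20.69 K/W
  R_cork board = (1/0.237 − 1/0.314)/(4πk) = 1.035/(4π·0.0394) = 2.090 K/W
  R_conv,out = 1/(4πr²h) = 1/(4π·0.314²·10.5) = 0.07687 K/W
ΣR = 0.007638 + 20.69 + 2.090 + 0.07687 = 22.86 K/W
Q = ΔT/ΣR = (100 K − 292.2 K)/22.86 = -8.408 W
From the inner boundary to the aerogel blanket/cork board interface, ΣR_partial = 20.70 K/W.
T_interface = T_in − Q·ΣR_partial = 100 K − (-8.408)(20.70) = 274.0 K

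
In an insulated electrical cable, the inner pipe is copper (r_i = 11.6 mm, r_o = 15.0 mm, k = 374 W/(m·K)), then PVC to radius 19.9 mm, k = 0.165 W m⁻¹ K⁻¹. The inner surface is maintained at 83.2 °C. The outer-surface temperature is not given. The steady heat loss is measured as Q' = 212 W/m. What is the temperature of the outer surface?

Sum the resistances:
  R'_copper = ln(0.0150/0.0116)/(2πk) = 0.2570/(2π·374) = 1.094×10^-4 m·K/W
  R'_PVC = ln(0.0199/0.0150)/(2πk) = 0.2827/(2π·0.165) = 0.2727 m·K/W
ΣR = 0.2728 m·K/W
ΔT = Q'·ΣR = 212 × 0.2728 = 57.83 K
Heat flows outward, so T_out = T_in − ΔT = 83.2 − 57.83 = 25.4 °C

T_out = 25.4 °C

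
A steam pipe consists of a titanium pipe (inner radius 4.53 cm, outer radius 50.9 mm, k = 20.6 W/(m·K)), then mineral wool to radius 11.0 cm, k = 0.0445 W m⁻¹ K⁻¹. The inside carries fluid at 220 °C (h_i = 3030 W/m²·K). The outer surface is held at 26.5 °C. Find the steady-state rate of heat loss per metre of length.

Q' = 70.2 W/m

Resistance network (inner→outer):
  R'_conv,in = 1/(2πr h) = 1/(2π·0.0453·3030) = 0.001160 m·K/W
  R'_titanium = ln(0.0509/0.0453)/(2πk) = 0.1166/(2π·20.6) = 9.005×10^-4 m·K/W
  R'_mineral wool = ln(0.110/0.0509)/(2πk) = 0.7706/(2π·0.0445) = 2.756 m·K/W
ΣR = 0.001160 + 9.005×10^-4 + 2.756 = 2.758 m·K/W
Q' = ΔT/ΣR = (220 °C − 26.5 °C)/2.758 = 70.2 W/m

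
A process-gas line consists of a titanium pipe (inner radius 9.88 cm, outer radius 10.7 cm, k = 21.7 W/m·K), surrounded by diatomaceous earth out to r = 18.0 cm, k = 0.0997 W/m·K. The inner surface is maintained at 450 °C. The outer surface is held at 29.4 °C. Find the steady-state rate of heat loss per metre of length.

Series thermal resistances, inner to outer:
  R'_titanium = ln(0.107/0.0988)/(2πk) = 0.07973/(2π·21.7) = 5.848×10^-4 m·K/W
  R'_diatomaceous earth = ln(0.180/0.107)/(2πk) = 0.5201/(2π·0.0997) = 0.8303 m·K/W
ΣR = 5.848×10^-4 + 0.8303 = 0.8309 m·K/W
Q' = ΔT/ΣR = (450 °C − 29.4 °C)/0.8309 = 506 W/m

Q' = 506 W/m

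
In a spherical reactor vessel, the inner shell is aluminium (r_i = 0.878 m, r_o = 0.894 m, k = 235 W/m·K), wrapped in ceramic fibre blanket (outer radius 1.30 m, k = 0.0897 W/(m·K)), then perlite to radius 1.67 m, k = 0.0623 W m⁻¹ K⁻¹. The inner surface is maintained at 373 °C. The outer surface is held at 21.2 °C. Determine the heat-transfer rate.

Resistance network (inner→outer):
  R_aluminium = (1/0.878 − 1/0.894)/(4πk) = 0.02038/(4π·235) = 6.903×10^-6 K/W
  R_ceramic fibre blanket = (1/0.894 − 1/1.30)/(4πk) = 0.3493/(4π·0.0897) = 0.3099 K/W
  R_perlite = (1/1.30 − 1/1.67)/(4πk) = 0.1704/(4π·0.0623) = 0.2177 K/W
ΣR = 6.903×10^-6 + 0.3099 + 0.2177 = 0.5276 K/W
Q = ΔT/ΣR = (373 °C − 21.2 °C)/0.5276 = 667 W

Q = 667 W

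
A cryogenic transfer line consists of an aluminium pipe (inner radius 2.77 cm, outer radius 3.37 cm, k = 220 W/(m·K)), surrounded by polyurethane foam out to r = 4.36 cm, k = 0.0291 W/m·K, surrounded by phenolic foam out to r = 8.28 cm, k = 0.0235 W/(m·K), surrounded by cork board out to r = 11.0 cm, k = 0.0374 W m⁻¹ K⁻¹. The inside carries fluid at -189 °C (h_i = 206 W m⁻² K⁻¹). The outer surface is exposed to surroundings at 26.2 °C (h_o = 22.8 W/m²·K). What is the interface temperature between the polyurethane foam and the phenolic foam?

Treat each layer as a resistance in series:
  R'_conv,in = 1/(2πr h) = 1/(2π·0.0277·206) = 0.02789 m·K/W
  R'_aluminium = ln(0.0337/0.0277)/(2πk) = 0.1961/(2π·220) = 1.418×10^-4 m·K/W
  R'_polyurethane foam = ln(0.0436/0.0337)/(2πk) = 0.2576/(2π·0.0291) = 1.409 m·K/W
  R'_phenolic foam = ln(0.0828/0.0436)/(2πk) = 0.6414/(2π·0.0235) = 4.344 m·K/W
  R'_cork board = ln(0.110/0.0828)/(2πk) = 0.2841/(2π·0.0374) = 1.209 m·K/W
  R'_conv,out = 1/(2πr h) = 1/(2π·0.110·22.8) = 0.06346 m·K/W
ΣR = 0.02789 + 1.418×10^-4 + 1.409 + 4.344 + 1.209 + 0.06346 = 7.053 m·K/W
Q' = ΔT/ΣR = (-189 °C − 26.2 °C)/7.053 = -30.51 W/m
From the inner boundary to the polyurethane foam/phenolic foam interface, ΣR_partial = 1.437 m·K/W.
T_interface = T_in − Q'·ΣR_partial = -189 °C − (-30.51)(1.437) = -145 °C

T = -145 °C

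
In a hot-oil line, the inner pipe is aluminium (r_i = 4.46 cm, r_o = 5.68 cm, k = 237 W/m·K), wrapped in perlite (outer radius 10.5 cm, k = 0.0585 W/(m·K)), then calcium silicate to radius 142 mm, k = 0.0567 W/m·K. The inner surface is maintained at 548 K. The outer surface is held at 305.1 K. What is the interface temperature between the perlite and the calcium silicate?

Series thermal resistances, inner to outer:
  R'_aluminium = ln(0.0568/0.0446)/(2πk) = 0.2418/(2π·237) = 1.624×10^-4 m·K/W
  R'_perlite = ln(0.105/0.0568)/(2πk) = 0.6144/(2π·0.0585) = 1.672 m·K/W
  R'_calcium silicate = ln(0.142/0.105)/(2πk) = 0.3019/(2π·0.0567) = 0.8473 m·K/W
ΣR = 1.624×10^-4 + 1.672 + 0.8473 = 2.519 m·K/W
Q' = ΔT/ΣR = (548 K − 305.1 K)/2.519 = 96.43 W/m
From the inner boundary to the perlite/calcium silicate interface, ΣR_partial = 1.672 m·K/W.
T_interface = T_in − Q'·ΣR_partial = 548 K − (96.43)(1.672) = 387 K

T = 387 K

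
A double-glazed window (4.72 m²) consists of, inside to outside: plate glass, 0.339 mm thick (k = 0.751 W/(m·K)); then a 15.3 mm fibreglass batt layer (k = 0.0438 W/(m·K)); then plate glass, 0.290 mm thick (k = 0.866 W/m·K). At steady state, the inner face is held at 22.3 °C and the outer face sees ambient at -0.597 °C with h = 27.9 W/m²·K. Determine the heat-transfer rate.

Q = 280 W

Resistance network (inner→outer):
  R_plate glass = L/(kA) = 3.39×10^-4/(0.751·4.72) = 9.564×10^-5 K/W
  R_fibreglass batt = L/(kA) = 0.0153/(0.0438·4.72) = 0.07401 K/W
  R_plate glass = L/(kA) = 2.90×10^-4/(0.866·4.72) = 7.095×10^-5 K/W
  R_conv,out = 1/(hA) = 1/(27.9·4.72) = 0.007594 K/W
ΣR = 9.564×10^-5 + 0.07401 + 7.095×10^-5 + 0.007594 = 0.08177 K/W
Q = ΔT/ΣR = (22.3 °C − -0.597 °C)/0.08177 = 280 W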